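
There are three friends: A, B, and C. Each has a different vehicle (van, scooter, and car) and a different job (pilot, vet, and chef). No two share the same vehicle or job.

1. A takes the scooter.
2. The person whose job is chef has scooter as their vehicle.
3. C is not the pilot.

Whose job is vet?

With clues 1–2, A is impossible for the one with job vet.
With clues 1–3, B is impossible for the one with job vet.
That leaves C.

C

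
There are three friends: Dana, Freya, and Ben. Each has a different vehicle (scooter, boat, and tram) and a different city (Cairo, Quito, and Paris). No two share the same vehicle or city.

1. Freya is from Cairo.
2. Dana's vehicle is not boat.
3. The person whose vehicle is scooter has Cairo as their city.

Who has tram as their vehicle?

Dana

With clues 1–3, Ben and Freya are impossible for the one with vehicle tram.
That leaves Dana.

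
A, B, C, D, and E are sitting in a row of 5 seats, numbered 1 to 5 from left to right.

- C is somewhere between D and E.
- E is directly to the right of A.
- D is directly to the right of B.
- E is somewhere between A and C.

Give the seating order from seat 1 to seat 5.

A, E, C, B, D

From clue 1: C is in {2,3,4}.
From clues 1–3: C → seat 3.
From clues 1–4: A → seat 1, E → seat 2, B → seat 4, D → seat 5.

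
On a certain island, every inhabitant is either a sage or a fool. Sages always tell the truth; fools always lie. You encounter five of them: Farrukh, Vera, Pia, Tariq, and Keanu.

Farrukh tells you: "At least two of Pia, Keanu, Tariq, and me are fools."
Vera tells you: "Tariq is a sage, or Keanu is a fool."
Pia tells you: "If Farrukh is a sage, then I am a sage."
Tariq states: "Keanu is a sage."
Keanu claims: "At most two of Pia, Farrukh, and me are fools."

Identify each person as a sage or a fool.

Consider Farrukh. Suppose Farrukh is a sage.
Then no assignment of the remaining roles makes every statement match its speaker's type — contradiction.
So Farrukh is a fool.
With that fixed, Pia's statement is true, so Pia is a sage.
With that fixed, Keanu's statement is true, so Keanu is a sage.
With that fixed, Tariq's statement is true, so Tariq is a sage.
With that fixed, Vera's statement is true, so Vera is a sage.

Farrukh: fool, Vera: sage, Pia: sage, Tariq: sage, Keanu: sage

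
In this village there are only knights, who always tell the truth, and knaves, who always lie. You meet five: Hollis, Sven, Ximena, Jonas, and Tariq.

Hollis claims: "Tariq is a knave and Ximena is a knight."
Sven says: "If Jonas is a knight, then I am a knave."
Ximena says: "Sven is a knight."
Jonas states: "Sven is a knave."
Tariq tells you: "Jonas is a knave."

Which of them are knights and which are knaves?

Consider Hollis. Suppose Hollis is a knight.
Then no assignment of the remaining roles makes every statement match its speaker's type — contradiction.
So Hollis is a knave.
Consider Sven. Suppose Sven is a knave.
Then Sven's own statement would have to be false, but it can't be — contradiction.
So Sven is a knight.
With that fixed, Ximena's statement is true, so Ximena is a knight.
With that fixed, Jonas's statement is false, so Jonas is a knave.
With that fixed, Tariq's statement is true, so Tariq is a knight.

Hollis: knave, Sven: knight, Ximena: knight, Jonas: knave, Tariq: knight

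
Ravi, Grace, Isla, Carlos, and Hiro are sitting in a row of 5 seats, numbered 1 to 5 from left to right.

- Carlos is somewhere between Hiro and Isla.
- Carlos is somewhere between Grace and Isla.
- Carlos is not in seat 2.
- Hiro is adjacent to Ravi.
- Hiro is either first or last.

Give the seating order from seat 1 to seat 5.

From clue 1: Carlos is in {2,3,4}.
From clues 1–3: Carlos is in {3,4}.
From clues 1–4: Carlos → seat 4, Isla → seat 5.
From clues 1–5: Hiro → seat 1, Ravi → seat 2, Grace → seat 3.

Hiro, Ravi, Grace, Carlos, Isla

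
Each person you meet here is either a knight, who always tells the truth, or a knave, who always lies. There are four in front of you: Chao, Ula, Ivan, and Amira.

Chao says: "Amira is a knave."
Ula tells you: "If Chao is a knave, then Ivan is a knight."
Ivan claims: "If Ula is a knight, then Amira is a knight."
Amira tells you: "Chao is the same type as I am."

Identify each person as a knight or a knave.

Consider Chao. Suppose Chao is a knave.
Then whichever role Amira has, Amira's statement has the wrong truth value — contradiction.
So Chao is a knight.
With that fixed, Ula's statement is true, so Ula is a knight.
Consider Ivan. Suppose Ivan is a knight.
Then no assignment of the remaining roles makes every statement match its speaker's type — contradiction.
So Ivan is a knave.
Consider Amira. Suppose Amira is a knight.
Then Chao's statement comes out false, contradicting Chao being a knight.
So Amira is a knave.

Chao: knight, Ula: knight, Ivan: knave, Amira: knave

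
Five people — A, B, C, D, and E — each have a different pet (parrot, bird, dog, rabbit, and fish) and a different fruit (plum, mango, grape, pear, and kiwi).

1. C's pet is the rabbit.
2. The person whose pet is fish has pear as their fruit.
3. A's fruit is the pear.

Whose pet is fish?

Clue 1 rules out C for the one with pet fish.
With clues 1–3, B, D, and E are impossible for the one with pet fish.
That leaves A.

A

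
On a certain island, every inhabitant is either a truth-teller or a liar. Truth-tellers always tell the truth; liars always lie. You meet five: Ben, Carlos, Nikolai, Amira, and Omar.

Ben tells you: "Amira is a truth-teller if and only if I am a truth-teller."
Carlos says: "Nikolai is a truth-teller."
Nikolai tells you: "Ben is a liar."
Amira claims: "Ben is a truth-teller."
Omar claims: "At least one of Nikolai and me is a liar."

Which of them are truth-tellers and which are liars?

Ben: truth-teller, Carlos: liar, Nikolai: liar, Amira: truth-teller, Omar: truth-teller

Consider Ben. Suppose Ben is a liar.
Then no assignment of the remaining roles makes every statement match its speaker's type — contradiction.
So Ben is a truth-teller.
With that fixed, Nikolai's statement is false, so Nikolai is a liar.
With that fixed, Amira's statement is true, so Amira is a truth-teller.
With that fixed, Omar's statement is true, so Omar is a truth-teller.
With that fixed, Carlos's statement is false, so Carlos is a liar.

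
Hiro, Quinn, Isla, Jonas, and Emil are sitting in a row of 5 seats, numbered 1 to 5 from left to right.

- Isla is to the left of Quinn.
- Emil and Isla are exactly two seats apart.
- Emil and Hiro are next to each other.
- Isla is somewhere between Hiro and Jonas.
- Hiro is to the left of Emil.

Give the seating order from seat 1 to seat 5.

From clue 1: Quinn is in {2,3,4,5}.
From clues 1–4: Isla is in {2,3}.
From clues 1–5: Jonas → seat 1, Isla → seat 2, Hiro → seat 3, Emil → seat 4, Quinn → seat 5.

Jonas, Isla, Hiro, Emil, Quinn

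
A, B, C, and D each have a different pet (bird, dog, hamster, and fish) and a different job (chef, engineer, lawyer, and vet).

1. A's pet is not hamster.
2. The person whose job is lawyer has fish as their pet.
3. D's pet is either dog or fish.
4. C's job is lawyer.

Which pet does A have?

Clue 1 rules out hamster for A's pet.
With clues 1–4, dog and fish are impossible for A's pet.
That leaves bird.

bird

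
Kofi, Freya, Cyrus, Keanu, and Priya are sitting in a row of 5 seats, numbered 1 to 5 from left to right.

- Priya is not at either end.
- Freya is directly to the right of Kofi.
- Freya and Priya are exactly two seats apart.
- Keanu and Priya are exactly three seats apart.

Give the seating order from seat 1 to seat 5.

From clue 1: Priya is in {2,3,4}.
From clues 1–3: Kofi is in {1,3,4}.
From clues 1–4: Cyrus → seat 1, Priya → seat 2, Kofi → seat 3, Freya → seat 4, Keanu → seat 5.

Cyrus, Priya, Kofi, Freya, Keanu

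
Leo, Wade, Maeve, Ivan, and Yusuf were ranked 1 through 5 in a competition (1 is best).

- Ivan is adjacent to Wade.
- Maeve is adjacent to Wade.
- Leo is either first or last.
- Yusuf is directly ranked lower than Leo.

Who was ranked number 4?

Wade

With clues 1–3, Leo is ruled out for rank 4.
With clues 1–4, Ivan, Maeve, and Yusuf are ruled out for rank 4.
So rank 4 is Wade.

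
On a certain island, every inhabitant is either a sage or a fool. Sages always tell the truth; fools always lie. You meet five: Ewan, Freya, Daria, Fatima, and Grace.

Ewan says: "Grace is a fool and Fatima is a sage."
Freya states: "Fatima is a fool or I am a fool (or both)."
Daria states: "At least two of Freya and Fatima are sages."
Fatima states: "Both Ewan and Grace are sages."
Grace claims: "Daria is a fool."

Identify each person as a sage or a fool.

Consider Ewan. Suppose Ewan is a sage.
Then no assignment of the remaining roles makes every statement match its speaker's type — contradiction.
So Ewan is a fool.
With that fixed, Fatima's statement is false, so Fatima is a fool.
With that fixed, Freya's statement is true, so Freya is a sage.
With that fixed, Daria's statement is false, so Daria is a fool.
With that fixed, Grace's statement is true, so Grace is a sage.

Ewan: fool, Freya: sage, Daria: fool, Fatima: fool, Grace: sage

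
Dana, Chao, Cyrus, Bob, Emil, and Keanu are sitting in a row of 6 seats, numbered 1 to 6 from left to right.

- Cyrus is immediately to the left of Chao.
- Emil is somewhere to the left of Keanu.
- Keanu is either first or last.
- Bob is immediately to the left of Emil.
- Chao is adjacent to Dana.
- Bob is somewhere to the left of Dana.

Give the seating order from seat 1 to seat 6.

From clue 1: Chao is in {2,3,4,5,6}.
From clues 1–3: Keanu → seat 6.
From clues 1–4: Dana is in {1,3,5}.
From clues 1–5: Dana is in {3,5}.
From clues 1–6: Bob → seat 1, Emil → seat 2, Cyrus → seat 3, Chao → seat 4, Dana → seat 5.

Bob, Emil, Cyrus, Chao, Dana, Keanu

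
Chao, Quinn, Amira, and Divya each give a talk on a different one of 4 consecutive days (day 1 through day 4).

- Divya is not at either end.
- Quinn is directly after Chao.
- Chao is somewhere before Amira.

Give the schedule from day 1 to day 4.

Chao, Quinn, Divya, Amira

From clue 1: Divya is in {2,3}.
From clues 1–2: Chao is in {1,3}.
From clues 1–3: Chao → day 1, Quinn → day 2, Divya → day 3, Amira → day 4.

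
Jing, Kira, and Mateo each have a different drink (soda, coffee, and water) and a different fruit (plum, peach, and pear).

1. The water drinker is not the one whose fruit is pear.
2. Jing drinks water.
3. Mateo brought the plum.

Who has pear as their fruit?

With clues 1–2, Jing is impossible for the one with fruit pear.
With clues 1–3, Mateo is impossible for the one with fruit pear.
That leaves Kira.

Kira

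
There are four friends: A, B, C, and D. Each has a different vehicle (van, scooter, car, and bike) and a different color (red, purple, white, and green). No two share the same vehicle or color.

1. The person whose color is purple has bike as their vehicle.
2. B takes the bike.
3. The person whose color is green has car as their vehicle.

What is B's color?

With clues 1–2, green, red, and white are impossible for B's color.
That leaves purple.

purple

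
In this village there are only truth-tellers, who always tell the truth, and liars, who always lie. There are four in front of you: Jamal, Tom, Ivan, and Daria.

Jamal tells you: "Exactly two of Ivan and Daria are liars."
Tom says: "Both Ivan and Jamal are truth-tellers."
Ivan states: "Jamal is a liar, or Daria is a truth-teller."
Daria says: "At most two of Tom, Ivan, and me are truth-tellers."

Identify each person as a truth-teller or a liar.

Jamal: liar, Tom: liar, Ivan: truth-teller, Daria: truth-teller

Consider Jamal. Suppose Jamal is a truth-teller.
Then no assignment of the remaining roles makes every statement match its speaker's type — contradiction.
So Jamal is a liar.
With that fixed, Tom's statement is false, so Tom is a liar.
With that fixed, Ivan's statement is true, so Ivan is a truth-teller.
With that fixed, Daria's statement is true, so Daria is a truth-teller.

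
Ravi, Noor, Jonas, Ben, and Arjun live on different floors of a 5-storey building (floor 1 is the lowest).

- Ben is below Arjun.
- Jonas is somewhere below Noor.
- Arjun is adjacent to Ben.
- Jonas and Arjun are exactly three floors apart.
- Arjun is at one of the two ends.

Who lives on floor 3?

Noor

With clues 1–4, Arjun, Jonas, and Ravi are ruled out for floor 3.
With clues 1–5, Ben is ruled out for floor 3.
So floor 3 is Noor.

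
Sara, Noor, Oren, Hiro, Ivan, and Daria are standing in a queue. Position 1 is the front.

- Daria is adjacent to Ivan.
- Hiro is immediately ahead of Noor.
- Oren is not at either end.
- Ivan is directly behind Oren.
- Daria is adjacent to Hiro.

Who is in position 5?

Hiro

With clues 1–3, Sara is ruled out for position 5.
With clues 1–4, Noor and Oren are ruled out for position 5.
With clues 1–5, Daria and Ivan are ruled out for position 5.
So position 5 is Hiro.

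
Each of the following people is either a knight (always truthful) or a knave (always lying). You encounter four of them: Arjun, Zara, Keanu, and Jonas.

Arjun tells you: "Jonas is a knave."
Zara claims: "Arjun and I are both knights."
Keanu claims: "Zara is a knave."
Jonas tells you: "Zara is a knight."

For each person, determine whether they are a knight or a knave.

Arjun: knight, Zara: knave, Keanu: knight, Jonas: knave

Consider Arjun. Suppose Arjun is a knave.
Then no assignment of the remaining roles makes every statement match its speaker's type — contradiction.
So Arjun is a knight.
Consider Zara. Suppose Zara is a knight.
Then no assignment of the remaining roles makes every statement match its speaker's type — contradiction.
So Zara is a knave.
With that fixed, Keanu's statement is true, so Keanu is a knight.
With that fixed, Jonas's statement is false, so Jonas is a knave.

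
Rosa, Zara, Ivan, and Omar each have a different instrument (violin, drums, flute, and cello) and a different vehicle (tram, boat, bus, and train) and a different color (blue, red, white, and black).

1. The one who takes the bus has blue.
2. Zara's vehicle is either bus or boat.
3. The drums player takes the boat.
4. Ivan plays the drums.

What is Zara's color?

With clues 1–4, black, red, and white are impossible for Zara's color.
That leaves blue.

blue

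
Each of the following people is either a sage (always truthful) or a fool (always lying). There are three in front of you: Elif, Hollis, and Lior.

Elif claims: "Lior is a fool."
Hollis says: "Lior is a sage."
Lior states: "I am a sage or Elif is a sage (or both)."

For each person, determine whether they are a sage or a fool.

Elif: fool, Hollis: sage, Lior: sage

Consider Elif. Suppose Elif is a sage.
Then no assignment of the remaining roles makes every statement match its speaker's type — contradiction.
So Elif is a fool.
Consider Hollis. Suppose Hollis is a fool.
Then no assignment of the remaining roles makes every statement match its speaker's type — contradiction.
So Hollis is a sage.
Consider Lior. Suppose Lior is a fool.
Then Elif's statement comes out true, contradicting Elif being a fool.
So Lior is a sage.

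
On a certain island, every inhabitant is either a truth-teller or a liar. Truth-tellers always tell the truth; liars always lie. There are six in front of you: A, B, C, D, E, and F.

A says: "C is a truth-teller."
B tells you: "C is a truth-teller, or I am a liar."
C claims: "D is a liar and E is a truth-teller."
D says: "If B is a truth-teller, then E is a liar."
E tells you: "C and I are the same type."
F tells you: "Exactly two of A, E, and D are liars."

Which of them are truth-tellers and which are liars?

A: truth-teller, B: truth-teller, C: truth-teller, D: liar, E: truth-teller, F: liar

Consider A. Suppose A is a liar.
Then no assignment of the remaining roles makes every statement match its speaker's type — contradiction.
So A is a truth-teller.
Consider B. Suppose B is a liar.
Then B's own statement would have to be false, but it can't be — contradiction.
So B is a truth-teller.
Consider C. Suppose C is a liar.
Then A's statement comes out false, contradicting A being a truth-teller.
So C is a truth-teller.
Consider D. Suppose D is a truth-teller.
Then C's statement comes out false, contradicting C being a truth-teller.
So D is a liar.
Consider E. Suppose E is a liar.
Then C's statement comes out false, contradicting C being a truth-teller.
So E is a truth-teller.
With that fixed, F's statement is false, so F is a liar.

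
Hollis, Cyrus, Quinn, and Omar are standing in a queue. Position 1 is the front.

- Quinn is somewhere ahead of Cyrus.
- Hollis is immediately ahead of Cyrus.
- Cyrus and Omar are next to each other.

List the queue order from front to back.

From clue 1: Cyrus is in {2,3,4}.
From clues 1–2: Hollis is in {2,3}.
From clues 1–3: Quinn → position 1, Hollis → position 2, Cyrus → position 3, Omar → position 4.

Quinn, Hollis, Cyrus, Omar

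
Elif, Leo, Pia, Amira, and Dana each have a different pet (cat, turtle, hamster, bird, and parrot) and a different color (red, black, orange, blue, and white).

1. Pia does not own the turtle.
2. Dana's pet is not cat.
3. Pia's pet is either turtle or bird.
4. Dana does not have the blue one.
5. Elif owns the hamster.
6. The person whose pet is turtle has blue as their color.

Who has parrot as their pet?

Dana

With clues 1–3, Pia is impossible for the one with pet parrot.
With clues 1–5, Elif is impossible for the one with pet parrot.
With clues 1–6, Amira and Leo are impossible for the one with pet parrot.
That leaves Dana.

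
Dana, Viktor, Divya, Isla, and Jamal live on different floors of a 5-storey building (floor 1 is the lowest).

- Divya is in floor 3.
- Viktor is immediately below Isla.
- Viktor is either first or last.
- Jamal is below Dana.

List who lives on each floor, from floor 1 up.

Viktor, Isla, Divya, Jamal, Dana

From clue 1: Divya → floor 3.
From clues 1–2: Viktor is in {1,4}.
From clues 1–3: Viktor → floor 1, Isla → floor 2.
From clues 1–4: Jamal → floor 4, Dana → floor 5.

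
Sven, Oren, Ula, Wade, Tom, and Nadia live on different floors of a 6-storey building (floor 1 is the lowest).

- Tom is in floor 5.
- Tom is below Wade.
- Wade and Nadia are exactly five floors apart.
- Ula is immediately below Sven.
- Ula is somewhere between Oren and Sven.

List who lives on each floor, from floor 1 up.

Nadia, Oren, Ula, Sven, Tom, Wade

From clue 1: Tom → floor 5.
From clues 1–2: Wade → floor 6.
From clues 1–3: Nadia → floor 1.
From clues 1–4: Sven is in {3,4}.
From clues 1–5: Oren → floor 2, Ula → floor 3, Sven → floor 4.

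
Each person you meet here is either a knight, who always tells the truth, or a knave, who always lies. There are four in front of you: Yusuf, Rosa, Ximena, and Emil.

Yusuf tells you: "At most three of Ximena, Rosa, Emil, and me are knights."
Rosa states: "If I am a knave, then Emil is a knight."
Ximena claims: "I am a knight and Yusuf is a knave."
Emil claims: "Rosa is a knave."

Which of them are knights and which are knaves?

Consider Yusuf. Suppose Yusuf is a knave.
Then Yusuf's own statement would have to be false, but it can't be — contradiction.
So Yusuf is a knight.
With that fixed, Ximena's statement is false, so Ximena is a knave.
Consider Rosa. Suppose Rosa is a knave.
Then no assignment of the remaining roles makes every statement match its speaker's type — contradiction.
So Rosa is a knight.
With that fixed, Emil's statement is false, so Emil is a knave.

Yusuf: knight, Rosa: knight, Ximena: knave, Emil: knave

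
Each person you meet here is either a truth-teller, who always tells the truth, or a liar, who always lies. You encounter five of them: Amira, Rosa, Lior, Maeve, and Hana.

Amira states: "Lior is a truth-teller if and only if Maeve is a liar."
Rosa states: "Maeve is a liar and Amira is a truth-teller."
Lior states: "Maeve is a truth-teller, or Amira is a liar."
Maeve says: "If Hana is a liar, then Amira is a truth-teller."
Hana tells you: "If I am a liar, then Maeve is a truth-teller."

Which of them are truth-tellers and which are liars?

Consider Amira. Suppose Amira is a truth-teller.
Then no assignment of the remaining roles makes every statement match its speaker's type — contradiction.
So Amira is a liar.
With that fixed, Rosa's statement is false, so Rosa is a liar.
With that fixed, Lior's statement is true, so Lior is a truth-teller.
Consider Maeve. Suppose Maeve is a liar.
Then Amira's statement comes out true, contradicting Amira being a liar.
So Maeve is a truth-teller.
With that fixed, Hana's statement is true, so Hana is a truth-teller.

Amira: liar, Rosa: liar, Lior: truth-teller, Maeve: truth-teller, Hana: truth-teller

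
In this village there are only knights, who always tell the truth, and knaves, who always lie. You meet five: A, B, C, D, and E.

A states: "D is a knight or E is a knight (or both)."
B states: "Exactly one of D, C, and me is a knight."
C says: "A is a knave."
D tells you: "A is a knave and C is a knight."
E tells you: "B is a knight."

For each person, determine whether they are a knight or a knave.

Consider A. Suppose A is a knave.
Then no assignment of the remaining roles makes every statement match its speaker's type — contradiction.
So A is a knight.
With that fixed, C's statement is false, so C is a knave.
With that fixed, D's statement is false, so D is a knave.
Consider B. Suppose B is a knave.
Then no assignment of the remaining roles makes every statement match its speaker's type — contradiction.
So B is a knight.
With that fixed, E's statement is true, so E is a knight.

A: knight, B: knight, C: knave, D: knave, E: knight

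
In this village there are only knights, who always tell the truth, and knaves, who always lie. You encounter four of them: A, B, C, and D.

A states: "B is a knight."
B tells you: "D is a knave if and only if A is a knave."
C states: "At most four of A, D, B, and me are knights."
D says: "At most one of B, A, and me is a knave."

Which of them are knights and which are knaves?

A: knight, B: knight, C: knight, D: knight

Regardless of anyone's role, C's statement is true, so C is a knight.
Consider A. Suppose A is a knave.
Then no assignment of the remaining roles makes every statement match its speaker's type — contradiction.
So A is a knight.
Consider B. Suppose B is a knave.
Then A's statement comes out false, contradicting A being a knight.
So B is a knight.
With that fixed, D's statement is true, so D is a knight.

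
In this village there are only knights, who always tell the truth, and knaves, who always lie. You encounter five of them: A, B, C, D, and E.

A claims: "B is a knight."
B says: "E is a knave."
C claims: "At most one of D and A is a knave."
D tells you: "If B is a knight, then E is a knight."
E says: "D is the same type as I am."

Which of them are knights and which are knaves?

A: knave, B: knave, C: knight, D: knight, E: knight

Consider A. Suppose A is a knight.
Then no assignment of the remaining roles makes every statement match its speaker's type — contradiction.
So A is a knave.
Consider B. Suppose B is a knight.
Then A's statement comes out true, contradicting A being a knave.
So B is a knave.
With that fixed, D's statement is true, so D is a knight.
With that fixed, C's statement is true, so C is a knight.
Consider E. Suppose E is a knave.
Then B's statement comes out true, contradicting B being a knave.
So E is a knight.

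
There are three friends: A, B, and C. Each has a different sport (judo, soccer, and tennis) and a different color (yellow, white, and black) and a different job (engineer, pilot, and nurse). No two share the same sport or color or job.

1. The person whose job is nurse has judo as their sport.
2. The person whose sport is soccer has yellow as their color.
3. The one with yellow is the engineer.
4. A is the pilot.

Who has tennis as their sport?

With clues 1–4, B and C are impossible for the one with sport tennis.
That leaves A.

A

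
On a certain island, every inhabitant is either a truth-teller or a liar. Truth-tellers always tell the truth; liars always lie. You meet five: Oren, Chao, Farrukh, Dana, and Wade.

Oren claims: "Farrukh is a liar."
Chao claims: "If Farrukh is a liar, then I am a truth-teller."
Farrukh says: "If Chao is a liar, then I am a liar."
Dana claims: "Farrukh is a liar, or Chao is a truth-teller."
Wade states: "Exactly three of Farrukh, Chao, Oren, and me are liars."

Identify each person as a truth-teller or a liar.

Consider Oren. Suppose Oren is a truth-teller.
Then no assignment of the remaining roles makes every statement match its speaker's type — contradiction.
So Oren is a liar.
Consider Chao. Suppose Chao is a liar.
Then whichever role Farrukh has, Farrukh's statement has the wrong truth value — contradiction.
So Chao is a truth-teller.
With that fixed, Farrukh's statement is true, so Farrukh is a truth-teller.
With that fixed, Dana's statement is true, so Dana is a truth-teller.
With that fixed, Wade's statement is false, so Wade is a liar.

Oren: liar, Chao: truth-teller, Farrukh: truth-teller, Dana: truth-teller, Wade: liar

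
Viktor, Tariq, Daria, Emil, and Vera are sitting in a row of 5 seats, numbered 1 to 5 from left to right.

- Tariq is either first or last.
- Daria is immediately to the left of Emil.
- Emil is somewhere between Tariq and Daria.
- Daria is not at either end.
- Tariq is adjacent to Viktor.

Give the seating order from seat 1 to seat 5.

Vera, Daria, Emil, Viktor, Tariq

From clue 1: Tariq is in {1,5}.
From clues 1–3: Tariq → seat 5.
From clues 1–4: Daria is in {2,3}.
From clues 1–5: Vera → seat 1, Daria → seat 2, Emil → seat 3, Viktor → seat 4.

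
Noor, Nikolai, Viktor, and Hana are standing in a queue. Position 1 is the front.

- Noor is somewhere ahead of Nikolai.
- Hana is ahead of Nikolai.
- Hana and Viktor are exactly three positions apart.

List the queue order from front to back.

From clue 1: Noor is in {1,2,3}.
From clues 1–2: Nikolai is in {3,4}.
From clues 1–3: Hana → position 1, Noor → position 2, Nikolai → position 3, Viktor → position 4.

Hana, Noor, Nikolai, Viktor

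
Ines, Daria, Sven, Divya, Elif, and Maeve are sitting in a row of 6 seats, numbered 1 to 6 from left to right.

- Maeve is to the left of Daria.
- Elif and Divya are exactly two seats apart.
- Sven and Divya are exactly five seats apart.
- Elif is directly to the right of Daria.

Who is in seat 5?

With clues 1–3, Divya, Elif, Maeve, and Sven are ruled out for seat 5.
With clues 1–4, Daria is ruled out for seat 5.
So seat 5 is Ines.

Ines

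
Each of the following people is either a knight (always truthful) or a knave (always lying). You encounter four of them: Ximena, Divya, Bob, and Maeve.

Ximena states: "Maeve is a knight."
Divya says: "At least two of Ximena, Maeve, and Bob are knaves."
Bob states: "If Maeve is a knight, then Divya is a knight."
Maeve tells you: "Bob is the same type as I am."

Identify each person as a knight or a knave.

Consider Ximena. Suppose Ximena is a knight.
Then no assignment of the remaining roles makes every statement match its speaker's type — contradiction.
So Ximena is a knave.
Consider Divya. Suppose Divya is a knave.
Then no assignment of the remaining roles makes every statement match its speaker's type — contradiction.
So Divya is a knight.
With that fixed, Bob's statement is true, so Bob is a knight.
Consider Maeve. Suppose Maeve is a knight.
Then Ximena's statement comes out true, contradicting Ximena being a knave.
So Maeve is a knave.

Ximena: knave, Divya: knight, Bob: knight, Maeve: knave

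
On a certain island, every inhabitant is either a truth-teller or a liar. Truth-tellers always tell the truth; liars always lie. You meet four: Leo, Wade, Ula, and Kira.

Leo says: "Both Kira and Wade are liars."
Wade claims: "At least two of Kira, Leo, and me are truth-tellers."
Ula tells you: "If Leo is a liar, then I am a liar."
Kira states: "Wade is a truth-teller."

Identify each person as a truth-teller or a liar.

Leo: truth-teller, Wade: liar, Ula: truth-teller, Kira: liar

Consider Leo. Suppose Leo is a liar.
Then whichever role Ula has, Ula's statement has the wrong truth value — contradiction.
So Leo is a truth-teller.
With that fixed, Ula's statement is true, so Ula is a truth-teller.
Consider Wade. Suppose Wade is a truth-teller.
Then Leo's statement comes out false, contradicting Leo being a truth-teller.
So Wade is a liar.
With that fixed, Kira's statement is false, so Kira is a liar.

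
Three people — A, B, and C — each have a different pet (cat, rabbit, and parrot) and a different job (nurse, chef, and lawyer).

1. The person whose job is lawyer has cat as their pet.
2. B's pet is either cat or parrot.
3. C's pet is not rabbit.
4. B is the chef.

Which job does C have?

With clues 1–4, chef and nurse are impossible for C's job.
That leaves lawyer.

lawyer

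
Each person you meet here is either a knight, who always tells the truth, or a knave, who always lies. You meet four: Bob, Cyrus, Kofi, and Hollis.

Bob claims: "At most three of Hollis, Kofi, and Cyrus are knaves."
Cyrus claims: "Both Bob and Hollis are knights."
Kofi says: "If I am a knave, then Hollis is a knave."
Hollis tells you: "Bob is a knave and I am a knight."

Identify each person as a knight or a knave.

Bob: knight, Cyrus: knave, Kofi: knight, Hollis: knave

Regardless of anyone's role, Bob's statement is true, so Bob is a knight.
With that fixed, Hollis's statement is false, so Hollis is a knave.
With that fixed, Cyrus's statement is false, so Cyrus is a knave.
With that fixed, Kofi's statement is true, so Kofi is a knight.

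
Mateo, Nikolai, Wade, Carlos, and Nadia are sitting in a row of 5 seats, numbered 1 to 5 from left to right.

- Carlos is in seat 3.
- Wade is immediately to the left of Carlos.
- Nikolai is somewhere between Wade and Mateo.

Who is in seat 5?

Mateo

With clue 1, Carlos is ruled out for seat 5.
With clues 1–2, Wade is ruled out for seat 5.
With clues 1–3, Nadia and Nikolai are ruled out for seat 5.
So seat 5 is Mateo.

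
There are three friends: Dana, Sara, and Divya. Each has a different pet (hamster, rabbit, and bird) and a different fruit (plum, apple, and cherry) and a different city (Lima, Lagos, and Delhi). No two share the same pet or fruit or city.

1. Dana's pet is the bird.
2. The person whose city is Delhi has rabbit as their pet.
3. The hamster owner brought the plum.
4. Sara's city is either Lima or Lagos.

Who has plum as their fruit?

With clues 1–3, Dana is impossible for the one with fruit plum.
With clues 1–4, Divya is impossible for the one with fruit plum.
That leaves Sara.

Sara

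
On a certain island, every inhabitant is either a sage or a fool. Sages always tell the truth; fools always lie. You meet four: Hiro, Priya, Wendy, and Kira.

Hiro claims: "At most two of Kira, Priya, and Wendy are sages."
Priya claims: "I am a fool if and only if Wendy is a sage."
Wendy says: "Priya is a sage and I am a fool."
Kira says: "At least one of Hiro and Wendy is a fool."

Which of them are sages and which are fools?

Consider Hiro. Suppose Hiro is a fool.
Then no assignment of the remaining roles makes every statement match its speaker's type — contradiction.
So Hiro is a sage.
Consider Priya. Suppose Priya is a sage.
Then whichever role Wendy has, Wendy's statement has the wrong truth value — contradiction.
So Priya is a fool.
With that fixed, Wendy's statement is false, so Wendy is a fool.
With that fixed, Kira's statement is true, so Kira is a sage.

Hiro: sage, Priya: fool, Wendy: fool, Kira: sage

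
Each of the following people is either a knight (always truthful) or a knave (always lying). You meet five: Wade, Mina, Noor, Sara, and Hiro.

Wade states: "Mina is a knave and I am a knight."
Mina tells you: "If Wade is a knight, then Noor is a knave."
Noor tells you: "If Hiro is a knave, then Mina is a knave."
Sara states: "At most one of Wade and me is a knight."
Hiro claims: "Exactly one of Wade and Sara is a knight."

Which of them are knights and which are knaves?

Wade: knave, Mina: knight, Noor: knight, Sara: knight, Hiro: knight

Consider Wade. Suppose Wade is a knight.
Then whichever role Sara has, Sara's statement has the wrong truth value — contradiction.
So Wade is a knave.
With that fixed, Mina's statement is true, so Mina is a knight.
With that fixed, Sara's statement is true, so Sara is a knight.
With that fixed, Hiro's statement is true, so Hiro is a knight.
With that fixed, Noor's statement is true, so Noor is a knight.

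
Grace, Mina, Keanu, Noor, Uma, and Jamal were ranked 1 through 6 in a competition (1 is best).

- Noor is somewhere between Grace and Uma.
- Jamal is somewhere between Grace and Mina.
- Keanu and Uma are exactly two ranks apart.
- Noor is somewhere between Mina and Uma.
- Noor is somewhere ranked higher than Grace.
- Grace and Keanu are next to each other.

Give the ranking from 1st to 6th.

From clue 1: Noor is in {2,3,4,5}.
From clues 1–3: Grace is in {1,3,4,6}.
From clues 1–4: Keanu is in {3,4}.
From clues 1–5: Uma → rank 1, Noor → rank 2, Keanu → rank 3, Jamal → rank 5.
From clues 1–6: Grace → rank 4, Mina → rank 6.

Uma, Noor, Keanu, Grace, Jamal, Mina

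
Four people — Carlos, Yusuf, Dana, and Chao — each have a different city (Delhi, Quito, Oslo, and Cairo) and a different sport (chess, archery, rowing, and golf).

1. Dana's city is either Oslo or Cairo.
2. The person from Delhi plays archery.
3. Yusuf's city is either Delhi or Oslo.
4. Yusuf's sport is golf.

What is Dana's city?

Clue 1 rules out Delhi and Quito for Dana's city.
With clues 1–4, Oslo is impossible for Dana's city.
That leaves Cairo.

Cairo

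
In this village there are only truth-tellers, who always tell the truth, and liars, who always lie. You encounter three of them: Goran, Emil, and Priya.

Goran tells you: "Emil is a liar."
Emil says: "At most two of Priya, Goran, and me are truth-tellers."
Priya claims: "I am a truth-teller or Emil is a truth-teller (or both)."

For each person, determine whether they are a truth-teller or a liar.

Goran: liar, Emil: truth-teller, Priya: truth-teller

Consider Goran. Suppose Goran is a truth-teller.
Then no assignment of the remaining roles makes every statement match its speaker's type — contradiction.
So Goran is a liar.
With that fixed, Emil's statement is true, so Emil is a truth-teller.
With that fixed, Priya's statement is true, so Priya is a truth-teller.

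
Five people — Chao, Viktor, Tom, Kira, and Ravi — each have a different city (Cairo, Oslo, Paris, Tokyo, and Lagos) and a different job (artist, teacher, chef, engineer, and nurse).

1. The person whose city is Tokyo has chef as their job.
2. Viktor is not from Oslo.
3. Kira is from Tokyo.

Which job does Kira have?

With clues 1–3, artist, engineer, nurse, and teacher are impossible for Kira's job.
That leaves chef.

chef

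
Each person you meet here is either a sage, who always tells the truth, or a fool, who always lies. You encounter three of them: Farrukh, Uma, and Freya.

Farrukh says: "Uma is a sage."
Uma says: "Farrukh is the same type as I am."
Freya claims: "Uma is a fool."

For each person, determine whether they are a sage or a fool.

Farrukh: sage, Uma: sage, Freya: fool

Consider Farrukh. Suppose Farrukh is a fool.
Then whichever role Uma has, Uma's statement has the wrong truth value — contradiction.
So Farrukh is a sage.
Consider Uma. Suppose Uma is a fool.
Then Farrukh's statement comes out false, contradicting Farrukh being a sage.
So Uma is a sage.
With that fixed, Freya's statement is false, so Freya is a fool.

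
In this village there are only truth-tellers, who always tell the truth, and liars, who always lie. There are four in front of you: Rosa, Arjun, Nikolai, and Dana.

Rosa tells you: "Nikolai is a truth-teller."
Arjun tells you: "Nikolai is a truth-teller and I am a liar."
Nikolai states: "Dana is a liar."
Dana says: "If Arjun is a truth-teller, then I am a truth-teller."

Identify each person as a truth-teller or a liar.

Consider Rosa. Suppose Rosa is a truth-teller.
Then no assignment of the remaining roles makes every statement match its speaker's type — contradiction.
So Rosa is a liar.
Consider Arjun. Suppose Arjun is a truth-teller.
Then Arjun's own statement would have to be true, but it can't be — contradiction.
So Arjun is a liar.
With that fixed, Dana's statement is true, so Dana is a truth-teller.
With that fixed, Nikolai's statement is false, so Nikolai is a liar.

Rosa: liar, Arjun: liar, Nikolai: liar, Dana: truth-teller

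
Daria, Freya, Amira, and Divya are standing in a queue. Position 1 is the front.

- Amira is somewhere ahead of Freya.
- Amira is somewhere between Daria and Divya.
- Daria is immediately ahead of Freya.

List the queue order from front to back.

Divya, Amira, Daria, Freya

From clue 1: Freya is in {2,3,4}.
From clues 1–2: Amira → position 2.
From clues 1–3: Divya → position 1, Daria → position 3, Freya → position 4.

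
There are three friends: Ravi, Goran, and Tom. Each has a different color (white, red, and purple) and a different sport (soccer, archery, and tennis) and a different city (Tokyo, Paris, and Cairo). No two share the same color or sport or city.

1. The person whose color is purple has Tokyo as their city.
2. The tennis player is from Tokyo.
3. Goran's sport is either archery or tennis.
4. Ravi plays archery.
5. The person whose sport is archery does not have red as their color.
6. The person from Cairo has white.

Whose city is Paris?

With clues 1–4, Goran is impossible for the one with city Paris.
With clues 1–6, Ravi is impossible for the one with city Paris.
That leaves Tom.

Tom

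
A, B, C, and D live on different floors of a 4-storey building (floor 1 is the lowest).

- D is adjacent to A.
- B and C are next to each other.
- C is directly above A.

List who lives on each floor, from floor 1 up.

D, A, C, B

From clues 1–3: D → floor 1, A → floor 2, C → floor 3, B → floor 4.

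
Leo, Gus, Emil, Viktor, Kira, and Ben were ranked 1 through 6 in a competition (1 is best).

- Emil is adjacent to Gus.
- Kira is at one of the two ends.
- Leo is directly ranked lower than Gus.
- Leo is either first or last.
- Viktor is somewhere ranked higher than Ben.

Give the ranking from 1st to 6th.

From clues 1–2: Kira is in {1,6}.
From clues 1–4: Kira → rank 1, Emil → rank 4, Gus → rank 5, Leo → rank 6.
From clues 1–5: Viktor → rank 2, Ben → rank 3.

Kira, Viktor, Ben, Emil, Gus, Leo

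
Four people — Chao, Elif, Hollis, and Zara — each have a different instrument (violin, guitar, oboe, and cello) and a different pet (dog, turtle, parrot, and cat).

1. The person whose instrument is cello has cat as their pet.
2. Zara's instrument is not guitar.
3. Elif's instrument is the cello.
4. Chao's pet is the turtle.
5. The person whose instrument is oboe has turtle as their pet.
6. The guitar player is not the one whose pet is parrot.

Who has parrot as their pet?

Zara

With clues 1–3, Elif is impossible for the one with pet parrot.
With clues 1–4, Chao is impossible for the one with pet parrot.
With clues 1–6, Hollis is impossible for the one with pet parrot.
That leaves Zara.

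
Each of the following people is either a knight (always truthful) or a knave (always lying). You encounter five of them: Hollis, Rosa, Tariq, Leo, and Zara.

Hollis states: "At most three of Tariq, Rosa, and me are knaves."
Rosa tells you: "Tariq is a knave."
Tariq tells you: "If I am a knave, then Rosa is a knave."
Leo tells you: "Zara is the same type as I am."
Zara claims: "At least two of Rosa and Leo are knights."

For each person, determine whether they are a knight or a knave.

Regardless of anyone's role, Hollis's statement is true, so Hollis is a knight.
Consider Rosa. Suppose Rosa is a knave.
Then no assignment of the remaining roles makes every statement match its speaker's type — contradiction.
So Rosa is a knight.
Consider Tariq. Suppose Tariq is a knight.
Then Rosa's statement comes out false, contradicting Rosa being a knight.
So Tariq is a knave.
Consider Leo. Suppose Leo is a knave.
Then no assignment of the remaining roles makes every statement match its speaker's type — contradiction.
So Leo is a knight.
With that fixed, Zara's statement is true, so Zara is a knight.

Hollis: knight, Rosa: knight, Tariq: knave, Leo: knight, Zara: knight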